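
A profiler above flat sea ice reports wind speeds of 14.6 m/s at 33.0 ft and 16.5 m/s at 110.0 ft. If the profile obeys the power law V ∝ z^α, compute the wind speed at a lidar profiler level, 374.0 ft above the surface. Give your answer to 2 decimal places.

18.68 m/s

First find α: α = ln(V₂/V₁)/ln(z₂/z₁) = ln(16.5/14.6)/ln(110.0/33.0) = 0.12234/1.20397 = 0.1016
Extrapolate from 110.0 ft to 374.0 ft: V₃ = 16.5 × (374.0/110.0)^0.1016 = 16.5 × 1.1324 = 18.6848 m/s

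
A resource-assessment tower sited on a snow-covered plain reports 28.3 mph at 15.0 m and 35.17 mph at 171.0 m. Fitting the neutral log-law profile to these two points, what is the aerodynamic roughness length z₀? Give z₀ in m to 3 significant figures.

z₀ ≈ 0.000664 m

Log law: V(z) ∝ ln(z/z₀). With r = V₁/V₂ = 28.3/35.17 = 0.80466,
r · ln(z₂/z₀) = ln(z₁/z₀) ⇒ ln z₀ = (ln z₁ − r·ln z₂)/(1 − r)
ln z₀ = (2.70805 − 0.80466×5.14166) / 0.19534 = -7.3169
z₀ = exp(-7.3169) = 0.0006642 m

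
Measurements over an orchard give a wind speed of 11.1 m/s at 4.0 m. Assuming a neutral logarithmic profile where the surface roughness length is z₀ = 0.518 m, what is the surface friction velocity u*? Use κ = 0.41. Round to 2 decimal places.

Log law: V(z) = (u*/κ) · ln(z/z₀) ⇒ u* = κ · V / ln(z/z₀)
u* = 0.41 × 11.1 / ln(4.0/0.518) = 0.41 × 11.1 / 2.0441
   = 4.5510 / 2.0441 = 2.2264 m/s

u* ≈ 2.23 m/s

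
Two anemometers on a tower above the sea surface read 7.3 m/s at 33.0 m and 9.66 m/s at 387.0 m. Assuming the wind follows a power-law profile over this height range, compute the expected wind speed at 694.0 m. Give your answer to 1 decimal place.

First find α: α = ln(V₂/V₁)/ln(z₂/z₁) = ln(9.66/7.3)/ln(387.0/33.0) = 0.28012/2.46192 = 0.1138
Extrapolate from 387.0 m to 694.0 m: V₃ = 9.66 × (694.0/387.0)^0.1138 = 9.66 × 1.0687 = 10.3238 m/s

10.3 m/s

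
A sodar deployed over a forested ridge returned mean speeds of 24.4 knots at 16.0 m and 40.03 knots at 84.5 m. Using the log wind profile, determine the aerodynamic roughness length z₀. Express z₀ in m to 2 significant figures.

Log law: V(z) ∝ ln(z/z₀). With r = V₁/V₂ = 24.4/40.03 = 0.60954,
r · ln(z₂/z₀) = ln(z₁/z₀) ⇒ ln z₀ = (ln z₁ − r·ln z₂)/(1 − r)
ln z₀ = (2.77259 − 0.60954×4.43675) / 0.39046 = 0.1747
z₀ = exp(0.1747) = 1.191 m

z₀ ≈ 1.2 m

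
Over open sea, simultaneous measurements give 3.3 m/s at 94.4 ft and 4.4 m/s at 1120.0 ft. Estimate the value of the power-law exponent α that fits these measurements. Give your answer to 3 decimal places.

Power law: V₂/V₁ = (z₂/z₁)^α ⇒ α = ln(V₂/V₁) / ln(z₂/z₁)
α = ln(4.4/3.3) / ln(1120.0/94.4) = ln(1.3333) / ln(11.8644)
  = 0.28768 / 2.47354 = 0.11630

α ≈ 0.116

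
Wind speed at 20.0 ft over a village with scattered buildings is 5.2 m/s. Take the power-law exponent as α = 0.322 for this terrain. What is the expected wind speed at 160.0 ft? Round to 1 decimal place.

10.2 m/s

Power-law profile: V₂ = V₁ · (z₂/z₁)^α
V₂ = 5.2 × (160.0/20.0)^0.322 = 5.2 × (8.0000)^0.322
    = 5.2 × 1.9534 = 10.1578 m/s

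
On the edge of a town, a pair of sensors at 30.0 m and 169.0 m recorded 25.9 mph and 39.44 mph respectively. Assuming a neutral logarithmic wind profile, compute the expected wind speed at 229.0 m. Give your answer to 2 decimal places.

Log law: V ∝ ln(z/z₀). From the pair, with r = V₁/V₂ = 0.65669,
ln z₀ = (ln z₁ − r·ln z₂)/(1 − r) = (3.4012 − 0.65669×5.1299)/0.34331 = 0.0944 → z₀ = 1.099 m
V₃ = V₁ · ln(z₃/z₀)/ln(z₁/z₀) = 25.9 × 5.3393/3.3067 = 41.8197 mph

41.82 mph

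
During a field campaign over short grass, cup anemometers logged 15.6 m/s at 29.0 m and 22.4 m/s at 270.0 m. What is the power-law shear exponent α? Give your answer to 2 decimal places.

Power law: V₂/V₁ = (z₂/z₁)^α ⇒ α = ln(V₂/V₁) / ln(z₂/z₁)
α = ln(22.4/15.6) / ln(270.0/29.0) = ln(1.4359) / ln(9.3103)
  = 0.36179 / 2.23113 = 0.16216

α ≈ 0.16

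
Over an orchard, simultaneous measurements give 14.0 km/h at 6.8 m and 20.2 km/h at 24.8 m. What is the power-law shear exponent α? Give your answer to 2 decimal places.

Power law: V₂/V₁ = (z₂/z₁)^α ⇒ α = ln(V₂/V₁) / ln(z₂/z₁)
α = ln(20.2/14.0) / ln(24.8/6.8) = ln(1.4429) / ln(3.6471)
  = 0.36663 / 1.29392 = 0.28334

α ≈ 0.28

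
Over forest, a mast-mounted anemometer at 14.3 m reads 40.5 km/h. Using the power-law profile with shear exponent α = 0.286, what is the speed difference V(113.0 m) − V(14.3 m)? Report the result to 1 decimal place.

32.6 km/h

Power law: V₂ = V₁ · (z₂/z₁)^α = 40.5 × (7.9021)^0.286 = 73.1492 km/h
ΔV = 73.1492 − 40.5 = 32.6492 km/h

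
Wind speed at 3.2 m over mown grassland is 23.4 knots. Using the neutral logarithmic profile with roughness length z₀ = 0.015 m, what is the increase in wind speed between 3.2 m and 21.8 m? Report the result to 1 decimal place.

8.4 knots

Log law: V₂ = V₁ · ln(z₂/z₀)/ln(z₁/z₀) = 23.4 × 7.2816/5.3629 = 31.7722 knots
ΔV = 31.7722 − 23.4 = 8.3722 knots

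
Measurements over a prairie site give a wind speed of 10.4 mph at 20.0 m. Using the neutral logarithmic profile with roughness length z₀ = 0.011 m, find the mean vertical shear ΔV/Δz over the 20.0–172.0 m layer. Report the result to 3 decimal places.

Log law: V₂ = V₁ · ln(z₂/z₀)/ln(z₁/z₀) = 10.4 × 9.6574/7.5056 = 13.3816 mph
ΔV/Δz = (13.3816 − 10.4)/(172.0 − 20.0) = 2.9816/152.0000 = 0.01962 mph/m

0.020 mph/m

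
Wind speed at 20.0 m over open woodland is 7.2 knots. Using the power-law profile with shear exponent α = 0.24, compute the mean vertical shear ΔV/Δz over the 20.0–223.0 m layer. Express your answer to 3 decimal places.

0.028 knots/m

Power law: V₂ = V₁ · (z₂/z₁)^α = 7.2 × (11.1500)^0.24 = 12.8434 knots
ΔV/Δz = (12.8434 − 7.2)/(223.0 − 20.0) = 5.6434/203.0000 = 0.02780 knots/m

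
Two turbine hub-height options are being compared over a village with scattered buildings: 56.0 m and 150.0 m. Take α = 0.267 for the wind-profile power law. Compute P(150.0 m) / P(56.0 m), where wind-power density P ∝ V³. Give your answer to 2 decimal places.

Speed ratio: V_B/V_A = (z_B/z_A)^α = (150.0/56.0)^0.267 = (2.6786)^0.267 = 1.30092
Power-density ratio: P_B/P_A = (V_B/V_A)³ = (1.30092)³ = 2.20166

2.20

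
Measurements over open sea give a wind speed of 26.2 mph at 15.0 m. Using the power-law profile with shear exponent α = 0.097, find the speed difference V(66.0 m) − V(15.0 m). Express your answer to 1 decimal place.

4.0 mph

Power law: V₂ = V₁ · (z₂/z₁)^α = 26.2 × (4.4000)^0.097 = 30.2494 mph
ΔV = 30.2494 − 26.2 = 4.0494 mph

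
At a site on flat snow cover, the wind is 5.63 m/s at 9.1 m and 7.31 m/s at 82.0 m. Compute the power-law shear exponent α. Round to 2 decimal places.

α ≈ 0.12

Power law: V₂/V₁ = (z₂/z₁)^α ⇒ α = ln(V₂/V₁) / ln(z₂/z₁)
α = ln(7.31/5.63) / ln(82.0/9.1) = ln(1.2984) / ln(9.0110)
  = 0.26113 / 2.19844 = 0.11878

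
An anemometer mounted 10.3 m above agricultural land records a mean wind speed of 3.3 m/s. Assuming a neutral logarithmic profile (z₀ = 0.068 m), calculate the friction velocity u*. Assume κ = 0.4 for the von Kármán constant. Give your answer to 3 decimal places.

u* ≈ 0.263 m/s

Log law: V(z) = (u*/κ) · ln(z/z₀) ⇒ u* = κ · V / ln(z/z₀)
u* = 0.4 × 3.3 / ln(10.3/0.068) = 0.4 × 3.3 / 5.0204
   = 1.3200 / 5.0204 = 0.2629 m/s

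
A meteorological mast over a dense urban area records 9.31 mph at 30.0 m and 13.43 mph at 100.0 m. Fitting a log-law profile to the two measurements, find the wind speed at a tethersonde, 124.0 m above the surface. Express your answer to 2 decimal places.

Log law: V ∝ ln(z/z₀). From the pair, with r = V₁/V₂ = 0.69322,
ln z₀ = (ln z₁ − r·ln z₂)/(1 − r) = (3.4012 − 0.69322×4.6052)/0.30678 = 0.6806 → z₀ = 1.975 m
V₃ = V₁ · ln(z₃/z₀)/ln(z₁/z₀) = 9.31 × 4.1397/2.7206 = 14.1661 mph

14.17 mph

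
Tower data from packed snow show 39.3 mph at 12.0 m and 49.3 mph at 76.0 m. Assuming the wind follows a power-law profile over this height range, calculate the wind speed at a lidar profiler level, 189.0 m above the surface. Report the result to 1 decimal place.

55.1 mph

First find α: α = ln(V₂/V₁)/ln(z₂/z₁) = ln(49.3/39.3)/ln(76.0/12.0) = 0.22670/1.84583 = 0.1228
Extrapolate from 76.0 m to 189.0 m: V₃ = 49.3 × (189.0/76.0)^0.1228 = 49.3 × 1.1184 = 55.1365 mph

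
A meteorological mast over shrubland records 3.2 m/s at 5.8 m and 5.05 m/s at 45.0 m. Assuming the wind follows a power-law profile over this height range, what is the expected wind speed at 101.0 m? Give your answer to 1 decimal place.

First find α: α = ln(V₂/V₁)/ln(z₂/z₁) = ln(5.05/3.2)/ln(45.0/5.8) = 0.45624/2.04880 = 0.2227
Extrapolate from 45.0 m to 101.0 m: V₃ = 5.05 × (101.0/45.0)^0.2227 = 5.05 × 1.1973 = 6.0461 m/s

6.0 m/s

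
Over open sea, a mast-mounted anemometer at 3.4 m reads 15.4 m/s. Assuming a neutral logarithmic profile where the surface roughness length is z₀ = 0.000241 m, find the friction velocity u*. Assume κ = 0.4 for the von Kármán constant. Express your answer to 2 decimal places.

Log law: V(z) = (u*/κ) · ln(z/z₀) ⇒ u* = κ · V / ln(z/z₀)
u* = 0.4 × 15.4 / ln(3.4/0.000241) = 0.4 × 15.4 / 9.5545
   = 6.1600 / 9.5545 = 0.6447 m/s

u* ≈ 0.64 m/s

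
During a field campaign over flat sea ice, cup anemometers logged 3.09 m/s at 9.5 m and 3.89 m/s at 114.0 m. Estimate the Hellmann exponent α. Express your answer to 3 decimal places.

Power law: V₂/V₁ = (z₂/z₁)^α ⇒ α = ln(V₂/V₁) / ln(z₂/z₁)
α = ln(3.89/3.09) / ln(114.0/9.5) = ln(1.2589) / ln(12.0000)
  = 0.23024 / 2.48491 = 0.09265

α ≈ 0.093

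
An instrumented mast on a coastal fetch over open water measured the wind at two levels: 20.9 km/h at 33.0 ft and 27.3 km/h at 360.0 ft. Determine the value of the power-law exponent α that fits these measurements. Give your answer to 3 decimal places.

Power law: V₂/V₁ = (z₂/z₁)^α ⇒ α = ln(V₂/V₁) / ln(z₂/z₁)
α = ln(27.3/20.9) / ln(360.0/33.0) = ln(1.3062) / ln(10.9091)
  = 0.26714 / 2.38960 = 0.11179

α ≈ 0.112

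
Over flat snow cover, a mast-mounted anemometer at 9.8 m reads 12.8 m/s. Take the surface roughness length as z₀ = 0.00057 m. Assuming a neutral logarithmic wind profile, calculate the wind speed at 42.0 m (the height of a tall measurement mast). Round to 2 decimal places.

14.71 m/s

Log law: V(z) ∝ ln(z/z₀), so V₂/V₁ = ln(z₂/z₀) / ln(z₁/z₀).
ln(42.0/0.00057) = 11.2075, ln(9.8/0.00057) = 9.7523
V₂ = 12.8 × 11.2075/9.7523 = 12.8 × 1.1492 = 14.7101 m/s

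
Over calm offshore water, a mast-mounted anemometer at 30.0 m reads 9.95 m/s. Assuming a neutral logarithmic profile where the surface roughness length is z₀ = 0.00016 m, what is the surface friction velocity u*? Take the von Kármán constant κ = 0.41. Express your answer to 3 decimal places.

u* ≈ 0.336 m/s

Log law: V(z) = (u*/κ) · ln(z/z₀) ⇒ u* = κ · V / ln(z/z₀)
u* = 0.41 × 9.95 / ln(30.0/0.00016) = 0.41 × 9.95 / 12.1415
   = 4.0795 / 12.1415 = 0.3360 m/s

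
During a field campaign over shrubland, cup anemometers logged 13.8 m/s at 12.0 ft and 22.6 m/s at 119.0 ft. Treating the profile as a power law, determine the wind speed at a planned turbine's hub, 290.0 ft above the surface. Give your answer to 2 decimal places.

27.37 m/s

First find α: α = ln(V₂/V₁)/ln(z₂/z₁) = ln(22.6/13.8)/ln(119.0/12.0) = 0.49328/2.29422 = 0.2150
Extrapolate from 119.0 ft to 290.0 ft: V₃ = 22.6 × (290.0/119.0)^0.2150 = 22.6 × 1.2111 = 27.3707 m/s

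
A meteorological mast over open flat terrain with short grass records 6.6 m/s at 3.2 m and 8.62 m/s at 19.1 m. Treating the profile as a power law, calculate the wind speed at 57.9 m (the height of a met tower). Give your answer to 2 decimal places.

First find α: α = ln(V₂/V₁)/ln(z₂/z₁) = ln(8.62/6.6)/ln(19.1/3.2) = 0.26702/1.78654 = 0.1495
Extrapolate from 19.1 m to 57.9 m: V₃ = 8.62 × (57.9/19.1)^0.1495 = 8.62 × 1.1803 = 10.1740 m/s

10.17 m/s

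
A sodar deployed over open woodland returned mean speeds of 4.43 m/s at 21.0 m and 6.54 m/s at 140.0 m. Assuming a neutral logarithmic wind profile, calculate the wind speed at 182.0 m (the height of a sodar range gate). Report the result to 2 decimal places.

Log law: V ∝ ln(z/z₀). From the pair, with r = V₁/V₂ = 0.67737,
ln z₀ = (ln z₁ − r·ln z₂)/(1 − r) = (3.0445 − 0.67737×4.9416)/0.32263 = -0.9385 → z₀ = 0.3912 m
V₃ = V₁ · ln(z₃/z₀)/ln(z₁/z₀) = 4.43 × 6.1425/3.9831 = 6.8318 m/s

6.83 m/s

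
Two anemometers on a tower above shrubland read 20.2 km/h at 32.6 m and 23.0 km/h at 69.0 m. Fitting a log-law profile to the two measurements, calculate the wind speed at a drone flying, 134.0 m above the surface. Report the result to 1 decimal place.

25.5 km/h

Log law: V ∝ ln(z/z₀). From the pair, with r = V₁/V₂ = 0.87826,
ln z₀ = (ln z₁ − r·ln z₂)/(1 − r) = (3.4843 − 0.87826×4.2341)/0.12174 = -1.9249 → z₀ = 0.1459 m
V₃ = V₁ · ln(z₃/z₀)/ln(z₁/z₀) = 20.2 × 6.8228/5.4092 = 25.4786 km/h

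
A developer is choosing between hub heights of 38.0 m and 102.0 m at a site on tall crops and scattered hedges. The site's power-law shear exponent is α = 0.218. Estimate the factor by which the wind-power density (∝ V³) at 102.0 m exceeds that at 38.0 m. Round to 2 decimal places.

Speed ratio: V_B/V_A = (z_B/z_A)^α = (102.0/38.0)^0.218 = (2.6842)^0.218 = 1.24017
Power-density ratio: P_B/P_A = (V_B/V_A)³ = (1.24017)³ = 1.90742

1.91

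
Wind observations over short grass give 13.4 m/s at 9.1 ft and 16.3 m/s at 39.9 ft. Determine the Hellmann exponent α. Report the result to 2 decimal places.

Power law: V₂/V₁ = (z₂/z₁)^α ⇒ α = ln(V₂/V₁) / ln(z₂/z₁)
α = ln(16.3/13.4) / ln(39.9/9.1) = ln(1.2164) / ln(4.3846)
  = 0.19591 / 1.47810 = 0.13254

α ≈ 0.13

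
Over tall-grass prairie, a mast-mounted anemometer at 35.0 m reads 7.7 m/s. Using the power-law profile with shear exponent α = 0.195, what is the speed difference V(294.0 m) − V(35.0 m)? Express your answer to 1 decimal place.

4.0 m/s

Power law: V₂ = V₁ · (z₂/z₁)^α = 7.7 × (8.4000)^0.195 = 11.6607 m/s
ΔV = 11.6607 − 7.7 = 3.9607 m/s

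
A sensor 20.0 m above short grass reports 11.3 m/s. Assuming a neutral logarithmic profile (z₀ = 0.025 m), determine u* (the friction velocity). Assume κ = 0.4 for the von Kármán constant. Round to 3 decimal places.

Log law: V(z) = (u*/κ) · ln(z/z₀) ⇒ u* = κ · V / ln(z/z₀)
u* = 0.4 × 11.3 / ln(20.0/0.025) = 0.4 × 11.3 / 6.6846
   = 4.5200 / 6.6846 = 0.6762 m/s

u* ≈ 0.676 m/s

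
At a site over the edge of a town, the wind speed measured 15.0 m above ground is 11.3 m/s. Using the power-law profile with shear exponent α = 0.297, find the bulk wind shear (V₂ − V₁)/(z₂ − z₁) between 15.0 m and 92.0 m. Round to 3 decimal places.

0.105 m/s/m

Power law: V₂ = V₁ · (z₂/z₁)^α = 11.3 × (6.1333)^0.297 = 19.3653 m/s
ΔV/Δz = (19.3653 − 11.3)/(92.0 − 15.0) = 8.0653/77.0000 = 0.10474 m/s/m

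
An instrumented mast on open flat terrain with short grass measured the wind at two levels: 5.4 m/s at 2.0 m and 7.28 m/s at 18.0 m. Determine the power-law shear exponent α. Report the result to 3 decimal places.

Power law: V₂/V₁ = (z₂/z₁)^α ⇒ α = ln(V₂/V₁) / ln(z₂/z₁)
α = ln(7.28/5.4) / ln(18.0/2.0) = ln(1.3481) / ln(9.0000)
  = 0.29873 / 2.19722 = 0.13596

α ≈ 0.136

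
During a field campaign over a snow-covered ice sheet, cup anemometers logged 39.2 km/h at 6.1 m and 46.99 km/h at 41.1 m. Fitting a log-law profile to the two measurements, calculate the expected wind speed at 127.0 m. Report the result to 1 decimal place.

51.6 km/h

Log law: V ∝ ln(z/z₀). From the pair, with r = V₁/V₂ = 0.83422,
ln z₀ = (ln z₁ − r·ln z₂)/(1 − r) = (1.8083 − 0.83422×3.7160)/0.16578 = -7.7915 → z₀ = 0.0004132 m
V₃ = V₁ · ln(z₃/z₀)/ln(z₁/z₀) = 39.2 × 12.6357/9.5998 = 51.5968 km/h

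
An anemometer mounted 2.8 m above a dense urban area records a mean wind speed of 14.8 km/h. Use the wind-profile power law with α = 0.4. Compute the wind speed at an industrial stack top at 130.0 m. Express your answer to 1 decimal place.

68.7 km/h

Power-law profile: V₂ = V₁ · (z₂/z₁)^α
V₂ = 14.8 × (130.0/2.8)^0.4 = 14.8 × (46.4286)^0.4
    = 14.8 × 4.6421 = 68.7030 km/h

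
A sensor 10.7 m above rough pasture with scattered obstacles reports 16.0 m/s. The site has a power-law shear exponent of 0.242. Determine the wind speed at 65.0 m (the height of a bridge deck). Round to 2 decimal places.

24.76 m/s

Power-law profile: V₂ = V₁ · (z₂/z₁)^α
V₂ = 16.0 × (65.0/10.7)^0.242 = 16.0 × (6.0748)^0.242
    = 16.0 × 1.5474 = 24.7591 m/s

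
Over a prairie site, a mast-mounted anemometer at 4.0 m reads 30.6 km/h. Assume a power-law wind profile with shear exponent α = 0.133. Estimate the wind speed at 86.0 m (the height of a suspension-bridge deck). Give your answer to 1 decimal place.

Power-law profile: V₂ = V₁ · (z₂/z₁)^α
V₂ = 30.6 × (86.0/4.0)^0.133 = 30.6 × (21.5000)^0.133
    = 30.6 × 1.5039 = 46.0188 km/h

46.0 km/h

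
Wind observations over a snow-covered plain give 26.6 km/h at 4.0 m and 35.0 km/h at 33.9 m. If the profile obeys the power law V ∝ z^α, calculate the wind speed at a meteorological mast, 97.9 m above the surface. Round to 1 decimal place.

40.1 km/h

First find α: α = ln(V₂/V₁)/ln(z₂/z₁) = ln(35.0/26.6)/ln(33.9/4.0) = 0.27444/2.13712 = 0.1284
Extrapolate from 33.9 m to 97.9 m: V₃ = 35.0 × (97.9/33.9)^0.1284 = 35.0 × 1.1459 = 40.1064 km/h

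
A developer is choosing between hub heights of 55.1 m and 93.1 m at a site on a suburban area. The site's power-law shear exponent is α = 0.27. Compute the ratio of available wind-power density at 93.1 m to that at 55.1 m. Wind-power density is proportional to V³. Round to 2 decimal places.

Speed ratio: V_B/V_A = (z_B/z_A)^α = (93.1/55.1)^0.27 = (1.6897)^0.27 = 1.15214
Power-density ratio: P_B/P_A = (V_B/V_A)³ = (1.15214)³ = 1.52938

1.53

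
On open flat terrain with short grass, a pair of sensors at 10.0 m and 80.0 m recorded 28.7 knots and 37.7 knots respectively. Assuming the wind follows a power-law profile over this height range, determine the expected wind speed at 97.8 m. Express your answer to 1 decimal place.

38.7 knots

First find α: α = ln(V₂/V₁)/ln(z₂/z₁) = ln(37.7/28.7)/ln(80.0/10.0) = 0.27276/2.07944 = 0.1312
Extrapolate from 80.0 m to 97.8 m: V₃ = 37.7 × (97.8/80.0)^0.1312 = 37.7 × 1.0267 = 38.7067 knots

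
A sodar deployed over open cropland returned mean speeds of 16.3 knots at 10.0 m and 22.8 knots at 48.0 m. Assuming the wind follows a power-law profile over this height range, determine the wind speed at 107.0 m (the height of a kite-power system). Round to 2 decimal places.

27.07 knots

First find α: α = ln(V₂/V₁)/ln(z₂/z₁) = ln(22.8/16.3)/ln(48.0/10.0) = 0.33560/1.56862 = 0.2139
Extrapolate from 48.0 m to 107.0 m: V₃ = 22.8 × (107.0/48.0)^0.2139 = 22.8 × 1.1871 = 27.0656 knots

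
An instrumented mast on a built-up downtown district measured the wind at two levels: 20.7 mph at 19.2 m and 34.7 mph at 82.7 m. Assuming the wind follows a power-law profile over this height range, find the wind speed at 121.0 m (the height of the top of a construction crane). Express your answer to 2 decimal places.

First find α: α = ln(V₂/V₁)/ln(z₂/z₁) = ln(34.7/20.7)/ln(82.7/19.2) = 0.51661/1.46031 = 0.3538
Extrapolate from 82.7 m to 121.0 m: V₃ = 34.7 × (121.0/82.7)^0.3538 = 34.7 × 1.1441 = 39.7008 mph

39.70 mph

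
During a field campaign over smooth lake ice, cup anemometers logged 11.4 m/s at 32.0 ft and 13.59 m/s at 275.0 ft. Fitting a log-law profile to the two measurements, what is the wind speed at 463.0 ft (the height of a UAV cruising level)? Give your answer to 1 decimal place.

Log law: V ∝ ln(z/z₀). From the pair, with r = V₁/V₂ = 0.83885,
ln z₀ = (ln z₁ − r·ln z₂)/(1 − r) = (3.4657 − 0.83885×5.6168)/0.16115 = -7.7314 → z₀ = 0.0004388 ft
V₃ = V₁ · ln(z₃/z₀)/ln(z₁/z₀) = 11.4 × 13.8692/11.1972 = 14.1204 m/s

14.1 m/s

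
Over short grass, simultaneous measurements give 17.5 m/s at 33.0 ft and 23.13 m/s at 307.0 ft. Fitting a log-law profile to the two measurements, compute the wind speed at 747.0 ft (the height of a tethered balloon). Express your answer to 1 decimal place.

25.4 m/s

Log law: V ∝ ln(z/z₀). From the pair, with r = V₁/V₂ = 0.75659,
ln z₀ = (ln z₁ − r·ln z₂)/(1 − r) = (3.4965 − 0.75659×5.7268)/0.24341 = -3.4362 → z₀ = 0.03219 ft
V₃ = V₁ · ln(z₃/z₀)/ln(z₁/z₀) = 17.5 × 10.0522/6.9327 = 25.3746 m/s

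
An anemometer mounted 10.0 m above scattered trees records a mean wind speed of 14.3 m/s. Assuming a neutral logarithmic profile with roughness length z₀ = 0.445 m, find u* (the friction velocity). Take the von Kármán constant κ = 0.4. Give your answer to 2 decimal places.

Log law: V(z) = (u*/κ) · ln(z/z₀) ⇒ u* = κ · V / ln(z/z₀)
u* = 0.4 × 14.3 / ln(10.0/0.445) = 0.4 × 14.3 / 3.1123
   = 5.7200 / 3.1123 = 1.8379 m/s

u* ≈ 1.84 m/s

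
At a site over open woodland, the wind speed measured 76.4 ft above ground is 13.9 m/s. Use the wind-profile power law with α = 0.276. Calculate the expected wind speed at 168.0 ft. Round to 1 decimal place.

Power-law profile: V₂ = V₁ · (z₂/z₁)^α
V₂ = 13.9 × (168.0/76.4)^0.276 = 13.9 × (2.1990)^0.276
    = 13.9 × 1.2429 = 17.2769 m/s

17.3 m/s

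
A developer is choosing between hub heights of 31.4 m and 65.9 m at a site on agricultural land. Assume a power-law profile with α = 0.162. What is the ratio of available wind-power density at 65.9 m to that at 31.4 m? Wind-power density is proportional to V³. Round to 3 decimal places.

Speed ratio: V_B/V_A = (z_B/z_A)^α = (65.9/31.4)^0.162 = (2.0987)^0.162 = 1.12760
Power-density ratio: P_B/P_A = (V_B/V_A)³ = (1.12760)³ = 1.43374

1.434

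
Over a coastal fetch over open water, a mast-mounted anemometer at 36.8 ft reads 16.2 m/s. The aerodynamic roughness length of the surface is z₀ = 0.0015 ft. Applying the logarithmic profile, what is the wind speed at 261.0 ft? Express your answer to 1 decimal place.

Log law: V(z) ∝ ln(z/z₀), so V₂/V₁ = ln(z₂/z₀) / ln(z₁/z₀).
ln(261.0/0.0015) = 12.0668, ln(36.8/0.0015) = 10.1078
V₂ = 16.2 × 12.0668/10.1078 = 16.2 × 1.1938 = 19.3398 m/s

19.3 m/s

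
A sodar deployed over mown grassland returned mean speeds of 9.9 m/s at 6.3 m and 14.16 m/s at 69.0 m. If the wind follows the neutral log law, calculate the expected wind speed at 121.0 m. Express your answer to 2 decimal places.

Log law: V ∝ ln(z/z₀). From the pair, with r = V₁/V₂ = 0.69915,
ln z₀ = (ln z₁ − r·ln z₂)/(1 − r) = (1.8405 − 0.69915×4.2341)/0.30085 = -3.7219 → z₀ = 0.02419 m
V₃ = V₁ · ln(z₃/z₀)/ln(z₁/z₀) = 9.9 × 8.5177/5.5625 = 15.1597 m/s

15.16 m/s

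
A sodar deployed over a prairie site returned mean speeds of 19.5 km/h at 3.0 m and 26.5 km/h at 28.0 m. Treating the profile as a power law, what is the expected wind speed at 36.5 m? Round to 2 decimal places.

First find α: α = ln(V₂/V₁)/ln(z₂/z₁) = ln(26.5/19.5)/ln(28.0/3.0) = 0.30673/2.23359 = 0.1373
Extrapolate from 28.0 m to 36.5 m: V₃ = 26.5 × (36.5/28.0)^0.1373 = 26.5 × 1.0371 = 27.4825 km/h

27.48 km/h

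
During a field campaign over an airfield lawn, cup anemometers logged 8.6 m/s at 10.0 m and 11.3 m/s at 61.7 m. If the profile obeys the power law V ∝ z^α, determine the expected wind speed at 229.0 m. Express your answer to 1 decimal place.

13.8 m/s

First find α: α = ln(V₂/V₁)/ln(z₂/z₁) = ln(11.3/8.6)/ln(61.7/10.0) = 0.27304/1.81970 = 0.1500
Extrapolate from 61.7 m to 229.0 m: V₃ = 11.3 × (229.0/61.7)^0.1500 = 11.3 × 1.2175 = 13.7574 m/s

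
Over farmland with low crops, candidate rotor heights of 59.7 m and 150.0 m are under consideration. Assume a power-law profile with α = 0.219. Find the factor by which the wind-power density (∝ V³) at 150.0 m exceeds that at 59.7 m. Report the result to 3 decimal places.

1.832

Speed ratio: V_B/V_A = (z_B/z_A)^α = (150.0/59.7)^0.219 = (2.5126)^0.219 = 1.22356
Power-density ratio: P_B/P_A = (V_B/V_A)³ = (1.22356)³ = 1.83179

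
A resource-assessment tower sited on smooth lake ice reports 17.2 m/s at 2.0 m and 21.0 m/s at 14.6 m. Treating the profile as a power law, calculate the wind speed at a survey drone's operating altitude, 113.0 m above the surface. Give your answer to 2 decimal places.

First find α: α = ln(V₂/V₁)/ln(z₂/z₁) = ln(21.0/17.2)/ln(14.6/2.0) = 0.19961/1.98787 = 0.1004
Extrapolate from 14.6 m to 113.0 m: V₃ = 21.0 × (113.0/14.6)^0.1004 = 21.0 × 1.2281 = 25.7906 m/s

25.79 m/s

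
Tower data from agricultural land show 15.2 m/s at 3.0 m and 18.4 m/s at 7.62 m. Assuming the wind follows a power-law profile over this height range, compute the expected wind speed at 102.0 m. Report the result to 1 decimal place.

31.3 m/s

First find α: α = ln(V₂/V₁)/ln(z₂/z₁) = ln(18.4/15.2)/ln(7.62/3.0) = 0.19106/0.93216 = 0.2050
Extrapolate from 7.62 m to 102.0 m: V₃ = 18.4 × (102.0/7.62)^0.2050 = 18.4 × 1.7018 = 31.3136 m/s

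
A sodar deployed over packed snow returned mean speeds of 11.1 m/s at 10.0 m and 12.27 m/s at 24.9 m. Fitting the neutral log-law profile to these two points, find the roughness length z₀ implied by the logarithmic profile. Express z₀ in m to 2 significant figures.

Log law: V(z) ∝ ln(z/z₀). With r = V₁/V₂ = 11.1/12.27 = 0.90465,
r · ln(z₂/z₀) = ln(z₁/z₀) ⇒ ln z₀ = (ln z₁ − r·ln z₂)/(1 − r)
ln z₀ = (2.30259 − 0.90465×3.21487) / 0.09535 = -6.3524
z₀ = exp(-6.3524) = 0.001743 m

z₀ ≈ 0.0017 m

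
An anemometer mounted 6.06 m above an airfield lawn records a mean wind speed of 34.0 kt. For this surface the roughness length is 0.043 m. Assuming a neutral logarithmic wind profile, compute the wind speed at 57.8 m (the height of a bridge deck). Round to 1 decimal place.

Log law: V(z) ∝ ln(z/z₀), so V₂/V₁ = ln(z₂/z₀) / ln(z₁/z₀).
ln(57.8/0.043) = 7.2035, ln(6.06/0.043) = 4.9483
V₂ = 34.0 × 7.2035/4.9483 = 34.0 × 1.4558 = 49.4962 kt

49.5 kt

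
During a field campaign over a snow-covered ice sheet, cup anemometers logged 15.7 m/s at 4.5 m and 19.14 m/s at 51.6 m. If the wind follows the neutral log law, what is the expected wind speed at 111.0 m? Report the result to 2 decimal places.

20.22 m/s

Log law: V ∝ ln(z/z₀). From the pair, with r = V₁/V₂ = 0.82027,
ln z₀ = (ln z₁ − r·ln z₂)/(1 − r) = (1.5041 − 0.82027×3.9435)/0.17973 = -9.6294 → z₀ = 0.00006576 m
V₃ = V₁ · ln(z₃/z₀)/ln(z₁/z₀) = 15.7 × 14.3390/11.1335 = 20.2202 m/s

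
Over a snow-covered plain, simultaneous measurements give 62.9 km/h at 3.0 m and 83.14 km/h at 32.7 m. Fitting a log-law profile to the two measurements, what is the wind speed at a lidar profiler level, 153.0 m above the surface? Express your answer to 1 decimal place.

96.2 km/h

Log law: V ∝ ln(z/z₀). From the pair, with r = V₁/V₂ = 0.75656,
ln z₀ = (ln z₁ − r·ln z₂)/(1 − r) = (1.0986 − 0.75656×3.4874)/0.24344 = -6.3250 → z₀ = 0.001791 m
V₃ = V₁ · ln(z₃/z₀)/ln(z₁/z₀) = 62.9 × 11.3554/7.4236 = 96.2144 km/h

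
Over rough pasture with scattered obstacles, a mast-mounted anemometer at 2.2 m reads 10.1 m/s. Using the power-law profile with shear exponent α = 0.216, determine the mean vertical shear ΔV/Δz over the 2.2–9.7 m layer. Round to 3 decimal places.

Power law: V₂ = V₁ · (z₂/z₁)^α = 10.1 × (4.4091)^0.216 = 13.9156 m/s
ΔV/Δz = (13.9156 − 10.1)/(9.7 − 2.2) = 3.8156/7.5000 = 0.50874 m/s/m

0.509 m/s/m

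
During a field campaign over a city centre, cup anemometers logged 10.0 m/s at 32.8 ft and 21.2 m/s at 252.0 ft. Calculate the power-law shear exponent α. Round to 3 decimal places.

Power law: V₂/V₁ = (z₂/z₁)^α ⇒ α = ln(V₂/V₁) / ln(z₂/z₁)
α = ln(21.2/10.0) / ln(252.0/32.8) = ln(2.1200) / ln(7.6829)
  = 0.75142 / 2.03900 = 0.36852

α ≈ 0.369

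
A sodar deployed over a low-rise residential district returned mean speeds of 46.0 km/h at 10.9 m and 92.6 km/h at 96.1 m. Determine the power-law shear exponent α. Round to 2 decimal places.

Power law: V₂/V₁ = (z₂/z₁)^α ⇒ α = ln(V₂/V₁) / ln(z₂/z₁)
α = ln(92.6/46.0) / ln(96.1/10.9) = ln(2.0130) / ln(8.8165)
  = 0.69965 / 2.17663 = 0.32144

α ≈ 0.32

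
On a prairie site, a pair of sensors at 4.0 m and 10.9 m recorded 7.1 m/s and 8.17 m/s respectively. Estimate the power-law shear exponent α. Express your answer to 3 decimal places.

α ≈ 0.140

Power law: V₂/V₁ = (z₂/z₁)^α ⇒ α = ln(V₂/V₁) / ln(z₂/z₁)
α = ln(8.17/7.1) / ln(10.9/4.0) = ln(1.1507) / ln(2.7250)
  = 0.14037 / 1.00247 = 0.14003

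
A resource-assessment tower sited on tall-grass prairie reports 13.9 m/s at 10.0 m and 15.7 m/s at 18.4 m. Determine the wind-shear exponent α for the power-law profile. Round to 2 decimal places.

α ≈ 0.20

Power law: V₂/V₁ = (z₂/z₁)^α ⇒ α = ln(V₂/V₁) / ln(z₂/z₁)
α = ln(15.7/13.9) / ln(18.4/10.0) = ln(1.1295) / ln(1.8400)
  = 0.12177 / 0.60977 = 0.19970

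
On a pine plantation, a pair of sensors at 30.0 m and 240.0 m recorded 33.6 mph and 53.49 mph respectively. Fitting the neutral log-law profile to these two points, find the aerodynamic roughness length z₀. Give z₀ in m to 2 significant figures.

Log law: V(z) ∝ ln(z/z₀). With r = V₁/V₂ = 33.6/53.49 = 0.62815,
r · ln(z₂/z₀) = ln(z₁/z₀) ⇒ ln z₀ = (ln z₁ − r·ln z₂)/(1 − r)
ln z₀ = (3.40120 − 0.62815×5.48064) / 0.37185 = -0.1116
z₀ = exp(-0.1116) = 0.8944 m

z₀ ≈ 0.89 m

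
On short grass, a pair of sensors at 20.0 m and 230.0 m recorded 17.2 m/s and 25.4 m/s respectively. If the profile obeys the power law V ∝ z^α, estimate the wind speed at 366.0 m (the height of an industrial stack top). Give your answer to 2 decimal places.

First find α: α = ln(V₂/V₁)/ln(z₂/z₁) = ln(25.4/17.2)/ln(230.0/20.0) = 0.38984/2.44235 = 0.1596
Extrapolate from 230.0 m to 366.0 m: V₃ = 25.4 × (366.0/230.0)^0.1596 = 25.4 × 1.0770 = 27.3550 m/s

27.36 m/s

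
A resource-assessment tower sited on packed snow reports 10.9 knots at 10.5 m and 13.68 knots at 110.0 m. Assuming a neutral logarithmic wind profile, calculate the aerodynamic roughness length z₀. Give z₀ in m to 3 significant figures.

Log law: V(z) ∝ ln(z/z₀). With r = V₁/V₂ = 10.9/13.68 = 0.79678,
r · ln(z₂/z₀) = ln(z₁/z₀) ⇒ ln z₀ = (ln z₁ − r·ln z₂)/(1 − r)
ln z₀ = (2.35138 − 0.79678×4.70048) / 0.20322 = -6.8591
z₀ = exp(-6.8591) = 0.001050 m

z₀ ≈ 0.00105 m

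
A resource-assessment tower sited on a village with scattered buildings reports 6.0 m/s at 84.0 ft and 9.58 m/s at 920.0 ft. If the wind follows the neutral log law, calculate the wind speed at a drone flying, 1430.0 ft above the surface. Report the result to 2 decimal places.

Log law: V ∝ ln(z/z₀). From the pair, with r = V₁/V₂ = 0.62630,
ln z₀ = (ln z₁ − r·ln z₂)/(1 − r) = (4.4308 − 0.62630×6.8244)/0.37370 = 0.4193 → z₀ = 1.521 ft
V₃ = V₁ · ln(z₃/z₀)/ln(z₁/z₀) = 6.0 × 6.8462/4.0115 = 10.2397 m/s

10.24 m/s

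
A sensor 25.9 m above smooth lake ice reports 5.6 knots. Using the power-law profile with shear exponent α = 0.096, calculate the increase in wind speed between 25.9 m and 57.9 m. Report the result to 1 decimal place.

Power law: V₂ = V₁ · (z₂/z₁)^α = 5.6 × (2.2355)^0.096 = 6.0496 knots
ΔV = 6.0496 − 5.6 = 0.4496 knots

0.4 knots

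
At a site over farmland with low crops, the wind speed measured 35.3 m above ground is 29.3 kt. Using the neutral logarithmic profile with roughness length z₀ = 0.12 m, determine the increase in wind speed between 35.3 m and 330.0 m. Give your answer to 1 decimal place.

11.5 kt

Log law: V₂ = V₁ · ln(z₂/z₀)/ln(z₁/z₀) = 29.3 × 7.9194/5.6841 = 40.8218 kt
ΔV = 40.8218 − 29.3 = 11.5218 kt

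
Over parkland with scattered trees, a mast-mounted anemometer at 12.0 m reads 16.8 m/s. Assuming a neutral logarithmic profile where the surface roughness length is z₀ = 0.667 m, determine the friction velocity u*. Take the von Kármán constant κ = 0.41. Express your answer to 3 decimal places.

u* ≈ 2.383 m/s

Log law: V(z) = (u*/κ) · ln(z/z₀) ⇒ u* = κ · V / ln(z/z₀)
u* = 0.41 × 16.8 / ln(12.0/0.667) = 0.41 × 16.8 / 2.8899
   = 6.8880 / 2.8899 = 2.3835 m/s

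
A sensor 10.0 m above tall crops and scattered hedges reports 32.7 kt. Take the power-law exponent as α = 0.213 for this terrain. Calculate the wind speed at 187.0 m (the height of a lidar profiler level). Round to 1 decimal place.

61.0 kt

Power-law profile: V₂ = V₁ · (z₂/z₁)^α
V₂ = 32.7 × (187.0/10.0)^0.213 = 32.7 × (18.7000)^0.213
    = 32.7 × 1.8660 = 61.0169 kt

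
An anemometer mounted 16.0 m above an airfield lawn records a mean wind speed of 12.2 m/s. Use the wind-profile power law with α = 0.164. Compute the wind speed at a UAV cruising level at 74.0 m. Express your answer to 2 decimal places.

15.68 m/s

Power-law profile: V₂ = V₁ · (z₂/z₁)^α
V₂ = 12.2 × (74.0/16.0)^0.164 = 12.2 × (4.6250)^0.164
    = 12.2 × 1.2855 = 15.6833 m/s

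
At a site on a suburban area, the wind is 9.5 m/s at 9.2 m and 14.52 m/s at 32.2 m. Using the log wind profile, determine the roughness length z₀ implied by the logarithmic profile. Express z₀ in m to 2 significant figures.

Log law: V(z) ∝ ln(z/z₀). With r = V₁/V₂ = 9.5/14.52 = 0.65427,
r · ln(z₂/z₀) = ln(z₁/z₀) ⇒ ln z₀ = (ln z₁ − r·ln z₂)/(1 − r)
ln z₀ = (2.21920 − 0.65427×3.47197) / 0.34573 = -0.1516
z₀ = exp(-0.1516) = 0.8594 m

z₀ ≈ 0.86 m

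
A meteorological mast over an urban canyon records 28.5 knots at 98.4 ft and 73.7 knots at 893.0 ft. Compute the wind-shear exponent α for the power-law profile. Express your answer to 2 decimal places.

Power law: V₂/V₁ = (z₂/z₁)^α ⇒ α = ln(V₂/V₁) / ln(z₂/z₁)
α = ln(73.7/28.5) / ln(893.0/98.4) = ln(2.5860) / ln(9.0752)
  = 0.95010 / 2.20555 = 0.43078

α ≈ 0.43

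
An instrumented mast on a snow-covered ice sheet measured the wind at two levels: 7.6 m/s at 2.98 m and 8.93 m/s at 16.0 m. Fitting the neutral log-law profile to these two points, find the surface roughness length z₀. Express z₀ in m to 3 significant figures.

z₀ ≈ 0.000201 m

Log law: V(z) ∝ ln(z/z₀). With r = V₁/V₂ = 7.6/8.93 = 0.85106,
r · ln(z₂/z₀) = ln(z₁/z₀) ⇒ ln z₀ = (ln z₁ − r·ln z₂)/(1 − r)
ln z₀ = (1.09192 − 0.85106×2.77259) / 0.14894 = -8.5119
z₀ = exp(-8.5119) = 0.0002011 m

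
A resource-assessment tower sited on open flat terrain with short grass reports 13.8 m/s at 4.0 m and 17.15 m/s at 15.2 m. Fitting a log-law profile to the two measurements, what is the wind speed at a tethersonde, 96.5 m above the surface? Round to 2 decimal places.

Log law: V ∝ ln(z/z₀). From the pair, with r = V₁/V₂ = 0.80466,
ln z₀ = (ln z₁ − r·ln z₂)/(1 − r) = (1.3863 − 0.80466×2.7213)/0.19534 = -4.1131 → z₀ = 0.01636 m
V₃ = V₁ · ln(z₃/z₀)/ln(z₁/z₀) = 13.8 × 8.6827/5.4994 = 21.7879 m/s

21.79 m/s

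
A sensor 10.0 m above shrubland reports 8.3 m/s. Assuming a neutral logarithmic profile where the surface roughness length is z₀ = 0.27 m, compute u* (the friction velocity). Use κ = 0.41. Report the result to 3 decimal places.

u* ≈ 0.942 m/s

Log law: V(z) = (u*/κ) · ln(z/z₀) ⇒ u* = κ · V / ln(z/z₀)
u* = 0.41 × 8.3 / ln(10.0/0.27) = 0.41 × 8.3 / 3.6119
   = 3.4030 / 3.6119 = 0.9422 m/s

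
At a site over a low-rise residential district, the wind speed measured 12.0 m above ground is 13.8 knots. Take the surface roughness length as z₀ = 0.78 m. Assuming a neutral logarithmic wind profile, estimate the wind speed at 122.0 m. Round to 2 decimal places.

25.51 knots

Log law: V(z) ∝ ln(z/z₀), so V₂/V₁ = ln(z₂/z₀) / ln(z₁/z₀).
ln(122.0/0.78) = 5.0525, ln(12.0/0.78) = 2.7334
V₂ = 13.8 × 5.0525/2.7334 = 13.8 × 1.8484 = 25.5086 knots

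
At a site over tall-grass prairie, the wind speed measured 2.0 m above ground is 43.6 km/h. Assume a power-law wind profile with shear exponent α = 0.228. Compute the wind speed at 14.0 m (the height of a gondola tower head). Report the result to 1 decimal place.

Power-law profile: V₂ = V₁ · (z₂/z₁)^α
V₂ = 43.6 × (14.0/2.0)^0.228 = 43.6 × (7.0000)^0.228
    = 43.6 × 1.5584 = 67.9468 km/h

67.9 km/h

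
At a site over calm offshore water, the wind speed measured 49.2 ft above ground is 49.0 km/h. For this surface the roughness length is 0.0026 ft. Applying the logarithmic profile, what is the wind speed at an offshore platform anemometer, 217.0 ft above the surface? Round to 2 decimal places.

Log law: V(z) ∝ ln(z/z₀), so V₂/V₁ = ln(z₂/z₀) / ln(z₁/z₀).
ln(217.0/0.0026) = 11.3321, ln(49.2/0.0026) = 9.8481
V₂ = 49.0 × 11.3321/9.8481 = 49.0 × 1.1507 = 56.3837 km/h

56.38 km/h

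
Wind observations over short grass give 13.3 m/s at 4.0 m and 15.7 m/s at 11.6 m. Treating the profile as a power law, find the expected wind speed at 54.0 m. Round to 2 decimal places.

First find α: α = ln(V₂/V₁)/ln(z₂/z₁) = ln(15.7/13.3)/ln(11.6/4.0) = 0.16590/1.06471 = 0.1558
Extrapolate from 11.6 m to 54.0 m: V₃ = 15.7 × (54.0/11.6)^0.1558 = 15.7 × 1.2708 = 19.9514 m/s

19.95 m/s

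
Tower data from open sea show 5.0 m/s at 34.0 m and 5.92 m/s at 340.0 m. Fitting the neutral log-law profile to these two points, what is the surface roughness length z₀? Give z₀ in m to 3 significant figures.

z₀ ≈ 0.000125 m

Log law: V(z) ∝ ln(z/z₀). With r = V₁/V₂ = 5.0/5.92 = 0.84459,
r · ln(z₂/z₀) = ln(z₁/z₀) ⇒ ln z₀ = (ln z₁ − r·ln z₂)/(1 − r)
ln z₀ = (3.52636 − 0.84459×5.82895) / 0.15541 = -8.9877
z₀ = exp(-8.9877) = 0.0001249 m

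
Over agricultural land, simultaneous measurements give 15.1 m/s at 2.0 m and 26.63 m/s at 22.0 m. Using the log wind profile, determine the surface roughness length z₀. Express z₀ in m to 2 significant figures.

Log law: V(z) ∝ ln(z/z₀). With r = V₁/V₂ = 15.1/26.63 = 0.56703,
r · ln(z₂/z₀) = ln(z₁/z₀) ⇒ ln z₀ = (ln z₁ − r·ln z₂)/(1 − r)
ln z₀ = (0.69315 − 0.56703×3.09104) / 0.43297 = -2.4472
z₀ = exp(-2.4472) = 0.08654 m

z₀ ≈ 0.087 m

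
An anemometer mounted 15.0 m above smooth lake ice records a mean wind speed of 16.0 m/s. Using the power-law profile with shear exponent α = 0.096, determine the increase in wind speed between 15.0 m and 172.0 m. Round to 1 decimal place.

Power law: V₂ = V₁ · (z₂/z₁)^α = 16.0 × (11.4667)^0.096 = 20.2221 m/s
ΔV = 20.2221 − 16.0 = 4.2221 m/s

4.2 m/s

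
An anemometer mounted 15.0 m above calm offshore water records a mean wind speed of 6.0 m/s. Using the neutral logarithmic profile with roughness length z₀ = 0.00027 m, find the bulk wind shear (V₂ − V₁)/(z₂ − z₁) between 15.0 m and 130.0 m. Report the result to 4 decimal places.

Log law: V₂ = V₁ · ln(z₂/z₀)/ln(z₁/z₀) = 6.0 × 13.0846/10.9251 = 7.1860 m/s
ΔV/Δz = (7.1860 − 6.0)/(130.0 − 15.0) = 1.1860/115.0000 = 0.01031 m/s/m

0.0103 m/s/m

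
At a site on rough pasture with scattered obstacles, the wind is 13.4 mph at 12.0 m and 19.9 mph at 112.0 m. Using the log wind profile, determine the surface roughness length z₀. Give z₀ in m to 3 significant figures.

z₀ ≈ 0.120 m

Log law: V(z) ∝ ln(z/z₀). With r = V₁/V₂ = 13.4/19.9 = 0.67337,
r · ln(z₂/z₀) = ln(z₁/z₀) ⇒ ln z₀ = (ln z₁ − r·ln z₂)/(1 − r)
ln z₀ = (2.48491 − 0.67337×4.71850) / 0.32663 = -2.1197
z₀ = exp(-2.1197) = 0.1201 m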